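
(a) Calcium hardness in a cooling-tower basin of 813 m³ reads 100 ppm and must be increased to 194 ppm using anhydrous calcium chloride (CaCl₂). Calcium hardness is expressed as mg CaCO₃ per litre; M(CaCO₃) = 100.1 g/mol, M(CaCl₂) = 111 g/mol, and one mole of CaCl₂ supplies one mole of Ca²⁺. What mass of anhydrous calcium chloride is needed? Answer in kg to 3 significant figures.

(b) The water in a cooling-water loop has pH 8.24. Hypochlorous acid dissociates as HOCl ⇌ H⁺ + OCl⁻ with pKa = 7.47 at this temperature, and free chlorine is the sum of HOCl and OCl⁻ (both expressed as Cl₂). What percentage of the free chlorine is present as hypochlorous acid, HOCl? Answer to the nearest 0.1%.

(a) 84.7 kg; (b) 14.5%

(a) Volume: 813 m³ = 813,000 L.
(a) Hardness to add: (194 − 100) = 94 mg/L as CaCO₃ × 813,000 L = 76,420 g as CaCO₃.
(a) Moles of Ca²⁺ (1 mol Ca²⁺ ≡ 1 mol CaCO₃): 76,420 / 100.1 g/mol = 763.5 mol.
(a) Mass of CaCl₂: 763.5 × 111 = 84,740 g.

(b) [OCl⁻]/[HOCl] = 10^(pH − pKa) = 10^(8.24 − 7.47) = 10^0.77 = 5.888.
(b) Fraction as HOCl = 1 / (1 + 5.888) = 0.1452.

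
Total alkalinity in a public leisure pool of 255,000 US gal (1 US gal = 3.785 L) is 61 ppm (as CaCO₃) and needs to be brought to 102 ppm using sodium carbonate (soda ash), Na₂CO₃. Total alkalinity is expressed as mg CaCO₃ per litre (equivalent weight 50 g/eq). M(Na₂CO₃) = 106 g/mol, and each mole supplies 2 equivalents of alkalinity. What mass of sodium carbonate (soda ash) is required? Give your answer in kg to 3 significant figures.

Volume: 255,000 US gal × 3.785 L/gal = 965,175 L.
Alkalinity to add: (102 − 61) = 41 mg/L as CaCO₃ × 965,175 L = 39,570 g as CaCO₃.
Equivalents: 39,570 g ÷ 50 g/eq = 791.4 eq.
Each mole of Na₂CO₃ supplies 2 eq, so 791.4 / 2 = 395.7 mol.
Mass: 395.7 mol × 106 g/mol = 41,950 g.

41.9 kg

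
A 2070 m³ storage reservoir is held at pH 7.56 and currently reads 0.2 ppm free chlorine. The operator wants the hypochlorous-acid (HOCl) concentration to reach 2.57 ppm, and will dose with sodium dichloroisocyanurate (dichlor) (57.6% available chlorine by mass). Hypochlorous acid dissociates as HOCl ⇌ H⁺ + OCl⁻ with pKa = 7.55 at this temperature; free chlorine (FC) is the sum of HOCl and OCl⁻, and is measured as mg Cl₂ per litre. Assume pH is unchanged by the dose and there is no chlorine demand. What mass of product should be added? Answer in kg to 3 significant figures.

Volume: 2070 m³ = 2,070,000 L.
[OCl⁻]/[HOCl] = 10^(pH − pKa) = 10^(7.56 − 7.55) = 1.023; fraction as HOCl = 1/(1 + 1.023) = 0.4942.
Free chlorine required for 2.57 ppm HOCl: 2.57 / 0.4942 = 5.2 ppm.
FC to add: 5.2 − 0.2 = 5 mg/L as Cl₂.
Cl₂ equivalent: 5 mg/L × 2,070,000 L = 10,350 g.
Product at 57.6% available Cl: 10,350 / 0.576 = 17,970 g.

18.0 kg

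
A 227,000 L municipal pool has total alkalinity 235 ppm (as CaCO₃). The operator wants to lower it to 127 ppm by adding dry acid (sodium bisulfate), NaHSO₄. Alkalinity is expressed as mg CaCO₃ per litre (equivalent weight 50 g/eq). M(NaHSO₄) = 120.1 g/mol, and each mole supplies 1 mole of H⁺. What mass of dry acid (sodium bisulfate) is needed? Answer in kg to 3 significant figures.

Alkalinity to neutralize: (235 − 127) = 108 mg/L as CaCO₃ × 227,000 L = 24,520 g as CaCO₃.
Equivalents of H⁺ required: 24,520 ÷ 50 g/eq = 490.3 eq = 490.3 mol NaHSO₄.
Mass of NaHSO₄: 490.3 × 120.1 = 58,890 g.

58.9 kg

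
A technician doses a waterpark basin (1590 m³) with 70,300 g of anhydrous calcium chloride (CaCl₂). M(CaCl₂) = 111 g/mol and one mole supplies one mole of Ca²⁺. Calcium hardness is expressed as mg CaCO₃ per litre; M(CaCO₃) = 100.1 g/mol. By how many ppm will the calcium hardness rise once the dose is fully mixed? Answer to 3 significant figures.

Volume: 1590 m³ = 1,590,000 L.
Moles of Ca²⁺: 70,300 g ÷ 111 g/mol = 633.3 mol.
As CaCO₃: 633.3 mol × 100.1 g/mol = 63,400 g.
Rise: 63,400 g / 1,590,000 L × 1000 = 39.87 mg/L.

39.9 ppm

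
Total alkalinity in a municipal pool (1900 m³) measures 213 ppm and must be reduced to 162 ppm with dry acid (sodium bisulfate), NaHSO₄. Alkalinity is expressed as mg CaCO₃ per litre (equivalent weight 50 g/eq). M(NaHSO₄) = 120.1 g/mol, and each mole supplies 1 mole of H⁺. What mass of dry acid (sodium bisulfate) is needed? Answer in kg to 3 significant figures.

233 kg

Volume: 1900 m³ = 1,900,000 L.
Alkalinity to neutralize: (213 − 162) = 51 mg/L as CaCO₃ × 1,900,000 L = 96,900 g as CaCO₃.
Equivalents of H⁺ required: 96,900 ÷ 50 g/eq = 1938 eq = 1938 mol NaHSO₄.
Mass of NaHSO₄: 1938 × 120.1 = 232,800 g.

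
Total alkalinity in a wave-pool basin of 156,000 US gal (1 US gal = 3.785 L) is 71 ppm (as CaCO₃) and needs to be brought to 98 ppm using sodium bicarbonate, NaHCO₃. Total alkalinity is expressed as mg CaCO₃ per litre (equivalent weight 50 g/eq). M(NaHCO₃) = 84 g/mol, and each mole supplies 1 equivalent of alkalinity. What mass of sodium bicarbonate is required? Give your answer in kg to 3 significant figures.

26.8 kg

Volume: 156,000 US gal × 3.785 L/gal = 590,460 L.
Alkalinity to add: (98 − 71) = 27 mg/L as CaCO₃ × 590,460 L = 15,940 g as CaCO₃.
Equivalents: 15,940 g ÷ 50 g/eq = 318.8 eq.
NaHCO₃ supplies 1 eq per mole → 318.8 mol.
Mass: 318.8 mol × 84 g/mol = 26,780 g.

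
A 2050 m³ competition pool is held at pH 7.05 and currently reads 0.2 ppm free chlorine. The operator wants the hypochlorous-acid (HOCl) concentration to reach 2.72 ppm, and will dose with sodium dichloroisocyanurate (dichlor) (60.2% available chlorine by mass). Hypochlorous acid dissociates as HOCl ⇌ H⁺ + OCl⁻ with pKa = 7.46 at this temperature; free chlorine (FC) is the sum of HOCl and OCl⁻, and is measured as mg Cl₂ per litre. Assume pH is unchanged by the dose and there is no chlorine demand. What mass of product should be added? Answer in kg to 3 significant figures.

12.2 kg

Volume: 2050 m³ = 2,050,000 L.
[OCl⁻]/[HOCl] = 10^(pH − pKa) = 10^(7.05 − 7.46) = 0.389; fraction as HOCl = 1/(1 + 0.389) = 0.7199.
Free chlorine required for 2.72 ppm HOCl: 2.72 / 0.7199 = 3.778 ppm.
FC to add: 3.778 − 0.2 = 3.578 mg/L as Cl₂.
Cl₂ equivalent: 3.578 mg/L × 2,050,000 L = 7335 g.
Product at 60.2% available Cl: 7335 / 0.602 = 12,180 g.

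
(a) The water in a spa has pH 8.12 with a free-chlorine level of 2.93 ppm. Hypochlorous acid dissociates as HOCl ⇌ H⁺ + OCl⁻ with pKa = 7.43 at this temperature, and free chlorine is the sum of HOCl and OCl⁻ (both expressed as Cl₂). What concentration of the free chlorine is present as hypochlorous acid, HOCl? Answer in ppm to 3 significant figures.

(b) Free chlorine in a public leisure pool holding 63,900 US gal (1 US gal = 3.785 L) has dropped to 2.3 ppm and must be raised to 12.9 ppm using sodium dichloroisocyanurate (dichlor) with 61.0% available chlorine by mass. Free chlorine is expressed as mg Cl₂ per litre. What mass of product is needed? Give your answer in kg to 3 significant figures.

(a) 0.497 ppm; (b) 4.20 kg

(a) [OCl⁻]/[HOCl] = 10^(pH − pKa) = 10^(8.12 − 7.43) = 10^0.69 = 4.898.
(a) Fraction as HOCl = 1 / (1 + 4.898) = 0.1696.
(a) HOCl = 0.1696 × 2.93 ppm = 0.4968 ppm.

(b) Volume: 63,900 US gal × 3.785 L/gal = 241,862 L.
(b) Chlorine deficit: 12.9 − 2.3 = 10.6 ppm = 10.6 mg/L as Cl₂.
(b) Cl₂ equivalent needed: 10.6 mg/L × 241,862 L = 2,564,000 mg = 2564 g.
(b) Product at 61.0% available chlorine: 2564 / 0.61 = 4203 g.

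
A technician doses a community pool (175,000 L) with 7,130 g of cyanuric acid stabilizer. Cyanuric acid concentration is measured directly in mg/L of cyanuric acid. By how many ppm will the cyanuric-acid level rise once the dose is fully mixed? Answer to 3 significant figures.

40.7 ppm

Rise: 7,130 g / 175,000 L × 1000 = 40.74 mg/L.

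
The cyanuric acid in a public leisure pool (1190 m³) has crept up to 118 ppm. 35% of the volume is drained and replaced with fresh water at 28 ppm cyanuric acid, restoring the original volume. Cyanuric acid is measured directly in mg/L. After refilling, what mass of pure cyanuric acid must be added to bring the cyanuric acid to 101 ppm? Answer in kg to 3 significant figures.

Volume: 1190 m³ = 1,190,000 L.
After draining 35% and refilling: 118 × 0.65 + 28 × 0.35 = 86.5 ppm.
Deficit to target: 101 − 86.5 = 14.5 mg/L.
Mass: 14.5 mg/L × 1,190,000 L = 17,260 g cyanuric acid.

17.3 kg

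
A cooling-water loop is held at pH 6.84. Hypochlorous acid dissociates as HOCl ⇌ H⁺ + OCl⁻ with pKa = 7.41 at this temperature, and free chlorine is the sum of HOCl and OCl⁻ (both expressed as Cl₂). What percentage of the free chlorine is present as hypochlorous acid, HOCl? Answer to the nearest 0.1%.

[OCl⁻]/[HOCl] = 10^(pH − pKa) = 10^(6.84 − 7.41) = 10^-0.57 = 0.2692.
Fraction as HOCl = 1 / (1 + 0.2692) = 0.7879.

78.8%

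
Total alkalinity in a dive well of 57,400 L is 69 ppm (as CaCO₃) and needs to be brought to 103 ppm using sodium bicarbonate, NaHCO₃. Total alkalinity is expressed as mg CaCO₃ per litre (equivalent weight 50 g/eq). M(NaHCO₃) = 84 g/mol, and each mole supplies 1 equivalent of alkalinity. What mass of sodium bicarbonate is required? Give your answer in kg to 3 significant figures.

Alkalinity to add: (103 − 69) = 34 mg/L as CaCO₃ × 57,400 L = 1952 g as CaCO₃.
Equivalents: 1952 g ÷ 50 g/eq = 39.03 eq.
NaHCO₃ supplies 1 eq per mole → 39.03 mol.
Mass: 39.03 mol × 84 g/mol = 3279 g.

3.28 kg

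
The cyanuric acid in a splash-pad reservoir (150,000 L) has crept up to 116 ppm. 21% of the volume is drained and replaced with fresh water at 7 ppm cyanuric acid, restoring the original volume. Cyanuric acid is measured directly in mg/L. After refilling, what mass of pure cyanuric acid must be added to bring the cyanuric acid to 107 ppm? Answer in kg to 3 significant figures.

After draining 21% and refilling: 116 × 0.79 + 7 × 0.21 = 93.11 ppm.
Deficit to target: 107 − 93.11 = 13.89 mg/L.
Mass: 13.89 mg/L × 150,000 L = 2084 g cyanuric acid.

2.08 kg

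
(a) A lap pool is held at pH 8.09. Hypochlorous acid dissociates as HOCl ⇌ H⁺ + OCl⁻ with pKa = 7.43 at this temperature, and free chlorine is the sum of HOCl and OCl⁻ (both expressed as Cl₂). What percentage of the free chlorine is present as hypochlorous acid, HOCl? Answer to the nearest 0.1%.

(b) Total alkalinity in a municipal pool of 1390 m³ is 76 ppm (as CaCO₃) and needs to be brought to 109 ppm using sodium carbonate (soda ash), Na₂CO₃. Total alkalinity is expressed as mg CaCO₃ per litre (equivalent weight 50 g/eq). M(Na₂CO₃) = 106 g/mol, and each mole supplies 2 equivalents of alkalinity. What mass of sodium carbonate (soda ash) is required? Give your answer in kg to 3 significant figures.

(a) 18.0%; (b) 48.6 kg

(a) [OCl⁻]/[HOCl] = 10^(pH − pKa) = 10^(8.09 − 7.43) = 10^0.66 = 4.571.
(a) Fraction as HOCl = 1 / (1 + 4.571) = 0.1795.

(b) Volume: 1390 m³ = 1,390,000 L.
(b) Alkalinity to add: (109 − 76) = 33 mg/L as CaCO₃ × 1,390,000 L = 45,870 g as CaCO₃.
(b) Equivalents: 45,870 g ÷ 50 g/eq = 917.4 eq.
(b) Each mole of Na₂CO₃ supplies 2 eq, so 917.4 / 2 = 458.7 mol.
(b) Mass: 458.7 mol × 106 g/mol = 48,620 g.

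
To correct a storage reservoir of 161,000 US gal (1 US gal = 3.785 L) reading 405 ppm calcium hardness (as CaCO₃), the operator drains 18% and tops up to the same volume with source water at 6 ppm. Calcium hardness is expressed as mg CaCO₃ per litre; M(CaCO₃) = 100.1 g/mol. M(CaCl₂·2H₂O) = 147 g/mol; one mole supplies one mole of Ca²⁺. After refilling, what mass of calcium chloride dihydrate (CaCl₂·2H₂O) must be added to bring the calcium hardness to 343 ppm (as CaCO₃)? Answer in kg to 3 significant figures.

8.79 kg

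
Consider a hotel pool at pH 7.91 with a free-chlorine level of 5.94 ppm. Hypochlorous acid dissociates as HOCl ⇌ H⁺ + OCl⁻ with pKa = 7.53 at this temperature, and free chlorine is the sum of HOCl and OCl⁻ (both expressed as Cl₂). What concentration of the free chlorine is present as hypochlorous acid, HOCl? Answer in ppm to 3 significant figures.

[OCl⁻]/[HOCl] = 10^(pH − pKa) = 10^(7.91 − 7.53) = 10^0.38 = 2.399.
Fraction as HOCl = 1 / (1 + 2.399) = 0.2942.
HOCl = 0.2942 × 5.94 ppm = 1.748 ppm.

1.75 ppm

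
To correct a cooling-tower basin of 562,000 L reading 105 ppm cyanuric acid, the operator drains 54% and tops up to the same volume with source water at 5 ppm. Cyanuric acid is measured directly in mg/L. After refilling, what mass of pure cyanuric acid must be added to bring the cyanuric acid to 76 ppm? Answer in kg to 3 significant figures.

14.1 kg

After draining 54% and refilling: 105 × 0.46 + 5 × 0.54 = 51 ppm.
Deficit to target: 76 − 51 = 25 mg/L.
Mass: 25 mg/L × 562,000 L = 14,050 g cyanuric acid.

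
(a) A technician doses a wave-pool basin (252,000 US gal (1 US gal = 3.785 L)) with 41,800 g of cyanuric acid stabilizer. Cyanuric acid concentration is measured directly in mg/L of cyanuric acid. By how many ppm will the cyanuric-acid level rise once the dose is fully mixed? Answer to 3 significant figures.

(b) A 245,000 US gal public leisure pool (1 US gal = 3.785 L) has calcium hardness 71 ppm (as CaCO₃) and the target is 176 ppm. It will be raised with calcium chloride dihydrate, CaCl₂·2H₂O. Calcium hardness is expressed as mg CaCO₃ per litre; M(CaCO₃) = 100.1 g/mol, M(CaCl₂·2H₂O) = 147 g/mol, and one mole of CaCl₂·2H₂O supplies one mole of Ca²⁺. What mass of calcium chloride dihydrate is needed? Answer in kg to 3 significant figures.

(a) 43.8 ppm; (b) 143 kg

(a) Volume: 252,000 US gal × 3.785 L/gal = 953,820 L.
(a) Rise: 41,800 g / 953,820 L × 1000 = 43.82 mg/L.

(b) Volume: 245,000 US gal × 3.785 L/gal = 927,325 L.
(b) Hardness to add: (176 − 71) = 105 mg/L as CaCO₃ × 927,325 L = 97,370 g as CaCO₃.
(b) Moles of Ca²⁺ (1 mol Ca²⁺ ≡ 1 mol CaCO₃): 97,370 / 100.1 g/mol = 972.7 mol.
(b) Mass of CaCl₂·2H₂O: 972.7 × 147 = 143,000 g.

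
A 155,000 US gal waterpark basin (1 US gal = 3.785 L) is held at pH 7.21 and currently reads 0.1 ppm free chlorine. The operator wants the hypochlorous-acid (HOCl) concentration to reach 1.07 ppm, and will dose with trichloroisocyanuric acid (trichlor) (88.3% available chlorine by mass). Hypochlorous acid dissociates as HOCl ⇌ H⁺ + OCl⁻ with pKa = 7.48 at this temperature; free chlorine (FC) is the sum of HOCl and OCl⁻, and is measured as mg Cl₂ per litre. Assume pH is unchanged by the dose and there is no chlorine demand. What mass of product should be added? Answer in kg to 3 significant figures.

Volume: 155,000 US gal × 3.785 L/gal = 586,675 L.
[OCl⁻]/[HOCl] = 10^(pH − pKa) = 10^(7.21 − 7.48) = 0.537; fraction as HOCl = 1/(1 + 0.537) = 0.6506.
Free chlorine required for 1.07 ppm HOCl: 1.07 / 0.6506 = 1.645 ppm.
FC to add: 1.645 − 0.1 = 1.545 mg/L as Cl₂.
Cl₂ equivalent: 1.545 mg/L × 586,675 L = 906.2 g.
Product at 88.3% available Cl: 906.2 / 0.883 = 1026 g.

1.03 kg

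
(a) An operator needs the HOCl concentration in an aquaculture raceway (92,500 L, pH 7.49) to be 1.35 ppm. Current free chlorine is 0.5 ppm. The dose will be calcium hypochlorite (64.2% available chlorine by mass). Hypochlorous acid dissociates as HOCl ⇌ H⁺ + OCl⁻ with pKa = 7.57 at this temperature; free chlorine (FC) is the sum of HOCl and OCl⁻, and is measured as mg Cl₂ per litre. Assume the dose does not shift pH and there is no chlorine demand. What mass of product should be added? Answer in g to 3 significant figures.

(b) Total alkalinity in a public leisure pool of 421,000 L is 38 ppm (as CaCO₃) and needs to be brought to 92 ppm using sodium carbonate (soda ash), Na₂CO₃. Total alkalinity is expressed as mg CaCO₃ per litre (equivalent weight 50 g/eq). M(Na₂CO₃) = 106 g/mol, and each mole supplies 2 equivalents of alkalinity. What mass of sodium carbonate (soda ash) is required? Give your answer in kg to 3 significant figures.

(a) 284 g; (b) 24.1 kg

(a) [OCl⁻]/[HOCl] = 10^(pH − pKa) = 10^(7.49 − 7.57) = 0.8318; fraction as HOCl = 1/(1 + 0.8318) = 0.5459.
(a) Free chlorine required for 1.35 ppm HOCl: 1.35 / 0.5459 = 2.473 ppm.
(a) FC to add: 2.473 − 0.5 = 1.973 mg/L as Cl₂.
(a) Cl₂ equivalent: 1.973 mg/L × 92,500 L = 182.5 g.
(a) Product at 64.2% available Cl: 182.5 / 0.642 = 284.3 g.

(b) Alkalinity to add: (92 − 38) = 54 mg/L as CaCO₃ × 421,000 L = 22,730 g as CaCO₃.
(b) Equivalents: 22,730 g ÷ 50 g/eq = 454.7 eq.
(b) Each mole of Na₂CO₃ supplies 2 eq, so 454.7 / 2 = 227.3 mol.
(b) Mass: 227.3 mol × 106 g/mol = 24,100 g.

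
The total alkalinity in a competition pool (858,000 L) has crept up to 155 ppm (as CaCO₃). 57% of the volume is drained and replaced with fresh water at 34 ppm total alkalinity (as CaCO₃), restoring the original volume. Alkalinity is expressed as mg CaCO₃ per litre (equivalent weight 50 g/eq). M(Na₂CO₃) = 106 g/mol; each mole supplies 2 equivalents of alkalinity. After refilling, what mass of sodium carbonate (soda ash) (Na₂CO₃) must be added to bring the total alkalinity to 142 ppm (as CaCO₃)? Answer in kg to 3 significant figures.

After draining 57% and refilling: 155 × 0.43 + 34 × 0.57 = 86.03 ppm.
Deficit to target: 142 − 86.03 = 55.97 mg/L.
As CaCO₃: 55.97 mg/L × 858,000 L = 48,020 g; ÷ 50 g/eq ÷ 2 = 480.2 mol Na₂CO₃.
Mass: 480.2 × 106 = 50,900 g.

50.9 kg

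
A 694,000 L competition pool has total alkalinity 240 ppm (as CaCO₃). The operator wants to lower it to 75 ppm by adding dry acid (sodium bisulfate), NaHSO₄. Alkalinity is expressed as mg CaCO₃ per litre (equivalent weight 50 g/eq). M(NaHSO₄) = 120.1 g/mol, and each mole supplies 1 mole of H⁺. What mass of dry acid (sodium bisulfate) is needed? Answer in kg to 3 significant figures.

275 kg

Alkalinity to neutralize: (240 − 75) = 165 mg/L as CaCO₃ × 694,000 L = 114,500 g as CaCO₃.
Equivalents of H⁺ required: 114,500 ÷ 50 g/eq = 2290 eq = 2290 mol NaHSO₄.
Mass of NaHSO₄: 2290 × 120.1 = 275,100 g.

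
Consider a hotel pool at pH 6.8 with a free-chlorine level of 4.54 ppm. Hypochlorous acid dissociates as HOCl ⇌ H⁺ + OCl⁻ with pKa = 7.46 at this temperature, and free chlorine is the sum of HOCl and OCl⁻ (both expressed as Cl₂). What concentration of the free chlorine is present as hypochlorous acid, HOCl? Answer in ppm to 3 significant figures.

[OCl⁻]/[HOCl] = 10^(pH − pKa) = 10^(6.8 − 7.46) = 10^-0.66 = 0.2188.
Fraction as HOCl = 1 / (1 + 0.2188) = 0.8205.
HOCl = 0.8205 × 4.54 ppm = 3.725 ppm.

3.73 ppm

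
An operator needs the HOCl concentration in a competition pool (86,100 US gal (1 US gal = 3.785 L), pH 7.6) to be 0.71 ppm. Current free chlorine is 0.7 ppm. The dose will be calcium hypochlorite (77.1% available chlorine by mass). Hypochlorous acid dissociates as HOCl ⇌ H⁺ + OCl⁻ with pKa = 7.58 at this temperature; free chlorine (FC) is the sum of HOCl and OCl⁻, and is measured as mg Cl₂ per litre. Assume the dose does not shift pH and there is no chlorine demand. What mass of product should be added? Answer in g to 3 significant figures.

Volume: 86,100 US gal × 3.785 L/gal = 325,888 L.
[OCl⁻]/[HOCl] = 10^(pH − pKa) = 10^(7.6 − 7.58) = 1.047; fraction as HOCl = 1/(1 + 1.047) = 0.4885.
Free chlorine required for 0.71 ppm HOCl: 0.71 / 0.4885 = 1.453 ppm.
FC to add: 1.453 − 0.7 = 0.7535 mg/L as Cl₂.
Cl₂ equivalent: 0.7535 mg/L × 325,888 L = 245.5 g.
Product at 77.1% available Cl: 245.5 / 0.771 = 318.5 g.

318 g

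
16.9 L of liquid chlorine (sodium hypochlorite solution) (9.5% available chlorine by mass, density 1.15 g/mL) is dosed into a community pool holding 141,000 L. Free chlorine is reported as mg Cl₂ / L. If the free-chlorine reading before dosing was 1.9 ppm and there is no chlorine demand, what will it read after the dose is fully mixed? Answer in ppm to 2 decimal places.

14.99 ppm

Mass of solution: 16.9 L × 1000 mL/L × 1.15 g/mL = 19,440 g.
Available chlorine delivered: 19,440 g × 0.095 = 1846 g as Cl₂.
Concentration rise: 1846 g / 141,000 L = 13.09 mg/L = 13.09 ppm.
Final FC: 1.9 + 13.09 = 14.99 ppm.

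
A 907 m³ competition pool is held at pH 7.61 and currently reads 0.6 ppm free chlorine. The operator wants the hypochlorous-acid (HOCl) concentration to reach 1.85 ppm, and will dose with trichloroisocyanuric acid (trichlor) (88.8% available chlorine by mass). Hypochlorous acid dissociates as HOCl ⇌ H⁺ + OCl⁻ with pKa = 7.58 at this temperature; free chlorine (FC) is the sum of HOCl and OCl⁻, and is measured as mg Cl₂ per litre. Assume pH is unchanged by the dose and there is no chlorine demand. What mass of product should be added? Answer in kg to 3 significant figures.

3.30 kg

Volume: 907 m³ = 907,000 L.
[OCl⁻]/[HOCl] = 10^(pH − pKa) = 10^(7.61 − 7.58) = 1.072; fraction as HOCl = 1/(1 + 1.072) = 0.4827.
Free chlorine required for 1.85 ppm HOCl: 1.85 / 0.4827 = 3.832 ppm.
FC to add: 3.832 − 0.6 = 3.232 mg/L as Cl₂.
Cl₂ equivalent: 3.232 mg/L × 907,000 L = 2932 g.
Product at 88.8% available Cl: 2932 / 0.888 = 3301 g.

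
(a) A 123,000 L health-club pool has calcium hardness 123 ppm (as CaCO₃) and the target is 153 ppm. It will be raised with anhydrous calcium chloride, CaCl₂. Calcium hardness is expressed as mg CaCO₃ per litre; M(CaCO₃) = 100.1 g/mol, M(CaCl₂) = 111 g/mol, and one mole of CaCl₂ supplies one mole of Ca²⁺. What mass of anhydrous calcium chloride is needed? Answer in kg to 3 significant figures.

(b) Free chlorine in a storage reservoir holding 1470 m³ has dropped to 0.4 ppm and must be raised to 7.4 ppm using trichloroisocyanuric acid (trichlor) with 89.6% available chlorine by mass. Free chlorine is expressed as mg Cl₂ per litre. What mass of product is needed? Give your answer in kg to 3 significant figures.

(a) 4.09 kg; (b) 11.5 kg

(a) Hardness to add: (153 − 123) = 30 mg/L as CaCO₃ × 123,000 L = 3690 g as CaCO₃.
(a) Moles of Ca²⁺ (1 mol Ca²⁺ ≡ 1 mol CaCO₃): 3690 / 100.1 g/mol = 36.86 mol.
(a) Mass of CaCl₂: 36.86 × 111 = 4092 g.

(b) Volume: 1470 m³ = 1,470,000 L.
(b) Chlorine deficit: 7.4 − 0.4 = 7 ppm = 7 mg/L as Cl₂.
(b) Cl₂ equivalent needed: 7 mg/L × 1,470,000 L = 10,290,000 mg = 10,290 g.
(b) Product at 89.6% available chlorine: 10,290 / 0.896 = 11,480 g.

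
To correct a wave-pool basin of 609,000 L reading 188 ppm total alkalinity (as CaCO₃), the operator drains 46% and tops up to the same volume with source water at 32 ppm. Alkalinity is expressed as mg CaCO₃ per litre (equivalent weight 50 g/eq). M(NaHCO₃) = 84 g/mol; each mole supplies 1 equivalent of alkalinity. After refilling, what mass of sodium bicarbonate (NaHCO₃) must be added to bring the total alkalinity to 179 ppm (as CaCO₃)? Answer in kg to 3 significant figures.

64.2 kg

After draining 46% and refilling: 188 × 0.54 + 32 × 0.46 = 116.24 ppm.
Deficit to target: 179 − 116.24 = 62.76 mg/L.
As CaCO₃: 62.76 mg/L × 609,000 L = 38,220 g; ÷ 50 g/eq ÷ 1 = 764.4 mol NaHCO₃.
Mass: 764.4 × 84 = 64,210 g.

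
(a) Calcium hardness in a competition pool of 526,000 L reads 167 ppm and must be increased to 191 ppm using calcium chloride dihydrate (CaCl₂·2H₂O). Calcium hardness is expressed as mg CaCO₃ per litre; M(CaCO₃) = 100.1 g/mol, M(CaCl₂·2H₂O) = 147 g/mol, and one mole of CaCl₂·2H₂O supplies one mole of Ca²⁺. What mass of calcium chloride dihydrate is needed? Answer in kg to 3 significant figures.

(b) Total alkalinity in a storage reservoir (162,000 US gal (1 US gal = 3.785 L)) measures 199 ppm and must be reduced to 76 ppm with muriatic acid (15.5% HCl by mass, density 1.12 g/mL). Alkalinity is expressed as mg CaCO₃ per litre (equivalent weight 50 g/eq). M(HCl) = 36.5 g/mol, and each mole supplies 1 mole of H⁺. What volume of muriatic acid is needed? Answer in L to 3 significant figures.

(a) 18.5 kg; (b) 317 L

(a) Hardness to add: (191 − 167) = 24 mg/L as CaCO₃ × 526,000 L = 12,620 g as CaCO₃.
(a) Moles of Ca²⁺ (1 mol Ca²⁺ ≡ 1 mol CaCO₃): 12,620 / 100.1 g/mol = 126.1 mol.
(a) Mass of CaCl₂·2H₂O: 126.1 × 147 = 18,540 g.

(b) Volume: 162,000 US gal × 3.785 L/gal = 613,170 L.
(b) Alkalinity to neutralize: (199 − 76) = 123 mg/L as CaCO₃ × 613,170 L = 75,420 g as CaCO₃.
(b) Equivalents of H⁺ required: 75,420 ÷ 50 g/eq = 1508 eq = 1508 mol HCl.
(b) Mass of HCl: 1508 × 36.5 = 55,060 g.
(b) Mass of 15.5% solution: 55,060 / 0.155 = 355,200 g.
(b) Volume: 355,200 g ÷ 1.12 g/mL = 317,100 mL.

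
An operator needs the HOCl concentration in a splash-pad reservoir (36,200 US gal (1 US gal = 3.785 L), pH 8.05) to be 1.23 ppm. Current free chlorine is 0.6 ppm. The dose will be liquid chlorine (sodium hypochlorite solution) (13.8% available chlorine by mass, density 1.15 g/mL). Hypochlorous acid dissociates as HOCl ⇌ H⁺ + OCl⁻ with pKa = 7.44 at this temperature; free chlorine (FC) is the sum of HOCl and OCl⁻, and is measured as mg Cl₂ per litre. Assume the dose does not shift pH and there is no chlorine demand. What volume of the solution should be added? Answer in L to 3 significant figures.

Volume: 36,200 US gal × 3.785 L/gal = 137,017 L.
[OCl⁻]/[HOCl] = 10^(pH − pKa) = 10^(8.05 − 7.44) = 4.074; fraction as HOCl = 1/(1 + 4.074) = 0.1971.
Free chlorine required for 1.23 ppm HOCl: 1.23 / 0.1971 = 6.241 ppm.
FC to add: 6.241 − 0.6 = 5.641 mg/L as Cl₂.
Cl₂ equivalent: 5.641 mg/L × 137,017 L = 772.9 g.
Product at 13.8% available Cl: 772.9 / 0.138 = 5601 g.
Volume: 5601 g ÷ 1.15 g/mL = 4870 mL.

4.87 L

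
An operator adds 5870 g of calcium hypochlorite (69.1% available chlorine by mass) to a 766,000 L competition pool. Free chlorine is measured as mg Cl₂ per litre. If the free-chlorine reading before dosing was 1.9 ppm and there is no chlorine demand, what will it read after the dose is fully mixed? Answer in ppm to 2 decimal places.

7.20 ppm

Available chlorine delivered: 5870 g × 0.691 = 4056 g as Cl₂.
Concentration rise: 4056 g / 766,000 L = 5.295 mg/L = 5.30 ppm.
Final FC: 1.9 + 5.30 = 7.20 ppm.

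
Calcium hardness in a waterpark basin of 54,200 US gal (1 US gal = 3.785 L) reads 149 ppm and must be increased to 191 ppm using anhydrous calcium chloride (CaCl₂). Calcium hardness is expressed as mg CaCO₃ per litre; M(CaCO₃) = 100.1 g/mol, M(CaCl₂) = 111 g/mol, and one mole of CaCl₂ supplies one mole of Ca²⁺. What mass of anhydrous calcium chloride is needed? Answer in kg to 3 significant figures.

Volume: 54,200 US gal × 3.785 L/gal = 205,147 L.
Hardness to add: (191 − 149) = 42 mg/L as CaCO₃ × 205,147 L = 8616 g as CaCO₃.
Moles of Ca²⁺ (1 mol Ca²⁺ ≡ 1 mol CaCO₃): 8616 / 100.1 g/mol = 86.08 mol.
Mass of CaCl₂: 86.08 × 111 = 9554 g.

9.55 kg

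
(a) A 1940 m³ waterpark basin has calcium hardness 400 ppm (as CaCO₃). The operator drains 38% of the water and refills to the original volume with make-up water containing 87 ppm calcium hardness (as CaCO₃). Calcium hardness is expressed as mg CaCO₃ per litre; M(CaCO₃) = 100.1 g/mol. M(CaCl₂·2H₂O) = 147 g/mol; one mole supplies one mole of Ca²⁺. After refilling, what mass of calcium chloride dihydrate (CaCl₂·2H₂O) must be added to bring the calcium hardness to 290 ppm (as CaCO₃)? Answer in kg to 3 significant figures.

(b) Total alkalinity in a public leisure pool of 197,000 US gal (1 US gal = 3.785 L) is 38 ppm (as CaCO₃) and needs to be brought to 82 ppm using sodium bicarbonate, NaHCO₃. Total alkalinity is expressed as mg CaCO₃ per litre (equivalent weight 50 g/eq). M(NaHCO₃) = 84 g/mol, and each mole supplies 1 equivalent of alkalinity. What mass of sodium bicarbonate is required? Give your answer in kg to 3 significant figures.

(a) Volume: 1940 m³ = 1,940,000 L.
(a) After draining 38% and refilling: 400 × 0.62 + 87 × 0.38 = 281.06 ppm.
(a) Deficit to target: 290 − 281.06 = 8.94 mg/L.
(a) As CaCO₃: 8.94 mg/L × 1,940,000 L = 17,340 g; ÷ 100.1 = 173.3 mol Ca²⁺.
(a) Mass: 173.3 × 147 = 25,470 g.

(b) Volume: 197,000 US gal × 3.785 L/gal = 745,645 L.
(b) Alkalinity to add: (82 − 38) = 44 mg/L as CaCO₃ × 745,645 L = 32,810 g as CaCO₃.
(b) Equivalents: 32,810 g ÷ 50 g/eq = 656.2 eq.
(b) NaHCO₃ supplies 1 eq per mole → 656.2 mol.
(b) Mass: 656.2 mol × 84 g/mol = 55,120 g.

(a) 25.5 kg; (b) 55.1 kg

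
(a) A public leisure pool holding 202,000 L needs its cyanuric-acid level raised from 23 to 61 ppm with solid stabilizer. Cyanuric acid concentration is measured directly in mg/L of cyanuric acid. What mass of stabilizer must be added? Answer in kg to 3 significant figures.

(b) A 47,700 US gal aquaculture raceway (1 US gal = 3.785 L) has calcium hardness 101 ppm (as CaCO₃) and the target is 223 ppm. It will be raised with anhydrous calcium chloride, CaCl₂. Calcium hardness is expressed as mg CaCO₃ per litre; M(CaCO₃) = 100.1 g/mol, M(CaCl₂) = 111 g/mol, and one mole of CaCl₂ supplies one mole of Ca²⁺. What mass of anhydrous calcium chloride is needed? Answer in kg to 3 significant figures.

(a) 7.68 kg; (b) 24.4 kg

(a) CYA to add: (61 − 23) = 38 mg/L × 202,000 L = 7676 g cyanuric acid.

(b) Volume: 47,700 US gal × 3.785 L/gal = 180,544 L.
(b) Hardness to add: (223 − 101) = 122 mg/L as CaCO₃ × 180,544 L = 22,030 g as CaCO₃.
(b) Moles of Ca²⁺ (1 mol Ca²⁺ ≡ 1 mol CaCO₃): 22,030 / 100.1 g/mol = 220 mol.
(b) Mass of CaCl₂: 220 × 111 = 24,420 g.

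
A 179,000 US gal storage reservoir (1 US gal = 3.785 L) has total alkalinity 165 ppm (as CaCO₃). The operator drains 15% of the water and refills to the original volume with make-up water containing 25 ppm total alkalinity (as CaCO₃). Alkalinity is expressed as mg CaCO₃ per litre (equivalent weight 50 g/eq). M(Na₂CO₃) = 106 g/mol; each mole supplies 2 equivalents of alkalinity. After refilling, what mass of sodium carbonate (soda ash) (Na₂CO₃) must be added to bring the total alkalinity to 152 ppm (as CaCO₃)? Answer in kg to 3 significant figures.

5.75 kg

Volume: 179,000 US gal × 3.785 L/gal = 677,515 L.
After draining 15% and refilling: 165 × 0.85 + 25 × 0.15 = 144 ppm.
Deficit to target: 152 − 144 = 8 mg/L.
As CaCO₃: 8 mg/L × 677,515 L = 5420 g; ÷ 50 g/eq ÷ 2 = 54.2 mol Na₂CO₃.
Mass: 54.2 × 106 = 5745 g.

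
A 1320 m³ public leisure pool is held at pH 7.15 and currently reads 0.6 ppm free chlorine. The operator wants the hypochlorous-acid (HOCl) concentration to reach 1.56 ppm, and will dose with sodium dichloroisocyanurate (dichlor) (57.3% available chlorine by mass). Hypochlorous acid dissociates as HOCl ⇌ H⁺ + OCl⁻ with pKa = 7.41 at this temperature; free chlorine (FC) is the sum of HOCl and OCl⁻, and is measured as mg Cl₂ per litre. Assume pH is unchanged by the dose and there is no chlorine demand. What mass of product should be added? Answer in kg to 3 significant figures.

Volume: 1320 m³ = 1,320,000 L.
[OCl⁻]/[HOCl] = 10^(pH − pKa) = 10^(7.15 − 7.41) = 0.5495; fraction as HOCl = 1/(1 + 0.5495) = 0.6454.
Free chlorine required for 1.56 ppm HOCl: 1.56 / 0.6454 = 2.417 ppm.
FC to add: 2.417 − 0.6 = 1.817 mg/L as Cl₂.
Cl₂ equivalent: 1.817 mg/L × 1,320,000 L = 2399 g.
Product at 57.3% available Cl: 2399 / 0.573 = 4186 g.

4.19 kg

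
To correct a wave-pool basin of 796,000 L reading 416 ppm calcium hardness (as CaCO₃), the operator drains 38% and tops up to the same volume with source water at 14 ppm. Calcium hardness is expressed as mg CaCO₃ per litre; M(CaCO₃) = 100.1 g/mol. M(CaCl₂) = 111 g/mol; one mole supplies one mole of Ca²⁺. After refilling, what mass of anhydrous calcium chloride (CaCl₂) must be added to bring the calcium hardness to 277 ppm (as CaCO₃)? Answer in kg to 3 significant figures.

After draining 38% and refilling: 416 × 0.62 + 14 × 0.38 = 263.24 ppm.
Deficit to target: 277 − 263.24 = 13.76 mg/L.
As CaCO₃: 13.76 mg/L × 796,000 L = 10,950 g; ÷ 100.1 = 109.4 mol Ca²⁺.
Mass: 109.4 × 111 = 12,150 g.

12.1 kg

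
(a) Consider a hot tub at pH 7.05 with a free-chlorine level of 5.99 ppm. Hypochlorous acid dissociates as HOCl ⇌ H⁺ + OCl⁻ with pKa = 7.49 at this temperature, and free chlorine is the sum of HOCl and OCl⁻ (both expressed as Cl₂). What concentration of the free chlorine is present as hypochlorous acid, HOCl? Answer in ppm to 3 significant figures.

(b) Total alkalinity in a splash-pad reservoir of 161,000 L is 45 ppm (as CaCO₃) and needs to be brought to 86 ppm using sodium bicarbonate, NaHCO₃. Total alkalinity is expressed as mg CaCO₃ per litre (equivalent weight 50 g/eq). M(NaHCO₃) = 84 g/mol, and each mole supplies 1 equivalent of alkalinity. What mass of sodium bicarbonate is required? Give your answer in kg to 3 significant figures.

(a) 4.39 ppm; (b) 11.1 kg

(a) [OCl⁻]/[HOCl] = 10^(pH − pKa) = 10^(7.05 − 7.49) = 10^-0.44 = 0.3631.
(a) Fraction as HOCl = 1 / (1 + 0.3631) = 0.7336.
(a) HOCl = 0.7336 × 5.99 ppm = 4.394 ppm.

(b) Alkalinity to add: (86 − 45) = 41 mg/L as CaCO₃ × 161,000 L = 6601 g as CaCO₃.
(b) Equivalents: 6601 g ÷ 50 g/eq = 132 eq.
(b) NaHCO₃ supplies 1 eq per mole → 132 mol.
(b) Mass: 132 mol × 84 g/mol = 11,090 g.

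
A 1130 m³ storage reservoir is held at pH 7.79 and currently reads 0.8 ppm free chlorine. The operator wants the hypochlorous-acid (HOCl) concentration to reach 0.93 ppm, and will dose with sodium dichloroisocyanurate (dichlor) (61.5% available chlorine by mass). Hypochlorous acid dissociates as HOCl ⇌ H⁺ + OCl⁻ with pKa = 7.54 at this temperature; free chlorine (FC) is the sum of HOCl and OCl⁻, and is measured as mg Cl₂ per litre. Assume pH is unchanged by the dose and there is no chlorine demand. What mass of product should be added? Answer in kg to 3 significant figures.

3.28 kg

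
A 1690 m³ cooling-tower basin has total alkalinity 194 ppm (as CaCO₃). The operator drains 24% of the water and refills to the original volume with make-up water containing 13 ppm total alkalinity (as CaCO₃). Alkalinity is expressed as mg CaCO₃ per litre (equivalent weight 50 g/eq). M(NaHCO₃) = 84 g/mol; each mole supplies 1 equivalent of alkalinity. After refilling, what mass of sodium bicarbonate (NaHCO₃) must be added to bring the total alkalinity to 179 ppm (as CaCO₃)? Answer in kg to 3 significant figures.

80.7 kg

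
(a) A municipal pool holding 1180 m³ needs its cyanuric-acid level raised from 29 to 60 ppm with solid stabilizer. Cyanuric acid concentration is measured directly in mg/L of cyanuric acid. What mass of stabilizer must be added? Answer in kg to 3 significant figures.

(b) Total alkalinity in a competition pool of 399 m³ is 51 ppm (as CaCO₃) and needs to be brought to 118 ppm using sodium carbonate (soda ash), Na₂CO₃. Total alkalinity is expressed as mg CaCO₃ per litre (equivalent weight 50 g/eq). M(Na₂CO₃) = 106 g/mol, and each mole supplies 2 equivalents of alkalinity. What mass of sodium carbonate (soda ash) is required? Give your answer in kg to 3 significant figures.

(a) Volume: 1180 m³ = 1,180,000 L.
(a) CYA to add: (60 − 29) = 31 mg/L × 1,180,000 L = 36,580 g cyanuric acid.

(b) Volume: 399 m³ = 399,000 L.
(b) Alkalinity to add: (118 − 51) = 67 mg/L as CaCO₃ × 399,000 L = 26,730 g as CaCO₃.
(b) Equivalents: 26,730 g ÷ 50 g/eq = 534.7 eq.
(b) Each mole of Na₂CO₃ supplies 2 eq, so 534.7 / 2 = 267.3 mol.
(b) Mass: 267.3 mol × 106 g/mol = 28,340 g.

(a) 36.6 kg; (b) 28.3 kg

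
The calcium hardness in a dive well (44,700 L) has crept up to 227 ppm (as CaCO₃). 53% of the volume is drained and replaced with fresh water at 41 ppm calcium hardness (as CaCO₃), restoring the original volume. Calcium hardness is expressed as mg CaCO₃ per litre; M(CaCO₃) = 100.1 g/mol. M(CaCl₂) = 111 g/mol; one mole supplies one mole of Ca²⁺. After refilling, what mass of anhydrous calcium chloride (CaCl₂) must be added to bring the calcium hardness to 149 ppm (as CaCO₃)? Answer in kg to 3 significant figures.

1.02 kg

After draining 53% and refilling: 227 × 0.47 + 41 × 0.53 = 128.42 ppm.
Deficit to target: 149 − 128.42 = 20.58 mg/L.
As CaCO₃: 20.58 mg/L × 44,700 L = 919.9 g; ÷ 100.1 = 9.19 mol Ca²⁺.
Mass: 9.19 × 111 = 1020 g.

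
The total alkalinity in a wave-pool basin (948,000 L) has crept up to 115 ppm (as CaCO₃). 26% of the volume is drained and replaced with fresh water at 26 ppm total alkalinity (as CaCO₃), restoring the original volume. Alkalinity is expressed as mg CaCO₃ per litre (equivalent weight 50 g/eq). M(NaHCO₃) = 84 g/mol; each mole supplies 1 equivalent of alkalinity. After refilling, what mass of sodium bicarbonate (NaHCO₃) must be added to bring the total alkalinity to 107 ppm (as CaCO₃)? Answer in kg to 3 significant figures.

24.1 kg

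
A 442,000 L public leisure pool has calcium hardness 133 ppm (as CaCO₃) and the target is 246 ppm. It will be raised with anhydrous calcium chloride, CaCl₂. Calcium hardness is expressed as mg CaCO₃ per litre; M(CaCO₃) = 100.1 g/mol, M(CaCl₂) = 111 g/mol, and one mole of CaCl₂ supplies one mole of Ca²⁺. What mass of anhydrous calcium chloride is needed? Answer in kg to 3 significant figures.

55.4 kg

Hardness to add: (246 − 133) = 113 mg/L as CaCO₃ × 442,000 L = 49,950 g as CaCO₃.
Moles of Ca²⁺ (1 mol Ca²⁺ ≡ 1 mol CaCO₃): 49,950 / 100.1 g/mol = 499 mol.
Mass of CaCl₂: 499 × 111 = 55,380 g.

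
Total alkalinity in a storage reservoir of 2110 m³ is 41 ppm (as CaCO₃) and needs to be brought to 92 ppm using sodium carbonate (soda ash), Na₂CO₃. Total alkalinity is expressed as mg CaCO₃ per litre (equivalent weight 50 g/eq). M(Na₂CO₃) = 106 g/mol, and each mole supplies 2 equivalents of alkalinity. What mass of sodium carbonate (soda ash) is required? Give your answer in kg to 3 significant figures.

Volume: 2110 m³ = 2,110,000 L.
Alkalinity to add: (92 − 41) = 51 mg/L as CaCO₃ × 2,110,000 L = 107,600 g as CaCO₃.
Equivalents: 107,600 g ÷ 50 g/eq = 2152 eq.
Each mole of Na₂CO₃ supplies 2 eq, so 2152 / 2 = 1076 mol.
Mass: 1076 mol × 106 g/mol = 114,100 g.

114 kg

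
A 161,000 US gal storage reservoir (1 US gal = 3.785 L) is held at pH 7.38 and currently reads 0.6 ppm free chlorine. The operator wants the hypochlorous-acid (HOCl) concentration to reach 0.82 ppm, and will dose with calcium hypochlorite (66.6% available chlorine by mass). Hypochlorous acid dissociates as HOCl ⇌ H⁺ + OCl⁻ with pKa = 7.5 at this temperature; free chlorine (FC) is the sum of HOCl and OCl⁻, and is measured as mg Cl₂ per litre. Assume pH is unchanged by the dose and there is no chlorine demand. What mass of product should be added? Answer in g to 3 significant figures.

770 g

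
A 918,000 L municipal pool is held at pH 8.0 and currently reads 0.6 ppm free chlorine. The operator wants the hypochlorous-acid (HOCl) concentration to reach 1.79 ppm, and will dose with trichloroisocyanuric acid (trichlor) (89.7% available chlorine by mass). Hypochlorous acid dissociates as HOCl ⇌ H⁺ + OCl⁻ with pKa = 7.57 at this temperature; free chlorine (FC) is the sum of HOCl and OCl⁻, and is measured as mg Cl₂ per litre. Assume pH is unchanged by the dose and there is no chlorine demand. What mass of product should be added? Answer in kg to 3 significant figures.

6.15 kg

[OCl⁻]/[HOCl] = 10^(pH − pKa) = 10^(8.0 − 7.57) = 2.692; fraction as HOCl = 1/(1 + 2.692) = 0.2709.
Free chlorine required for 1.79 ppm HOCl: 1.79 / 0.2709 = 6.608 ppm.
FC to add: 6.608 − 0.6 = 6.008 mg/L as Cl₂.
Cl₂ equivalent: 6.008 mg/L × 918,000 L = 5515 g.
Product at 89.7% available Cl: 5515 / 0.897 = 6148 g.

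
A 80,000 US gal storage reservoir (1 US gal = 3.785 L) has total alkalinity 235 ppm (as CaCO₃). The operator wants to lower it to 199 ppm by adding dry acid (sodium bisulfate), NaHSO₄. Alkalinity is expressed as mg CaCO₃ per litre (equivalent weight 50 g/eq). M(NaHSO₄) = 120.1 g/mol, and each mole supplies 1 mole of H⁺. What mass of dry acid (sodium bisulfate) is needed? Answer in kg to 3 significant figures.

26.2 kg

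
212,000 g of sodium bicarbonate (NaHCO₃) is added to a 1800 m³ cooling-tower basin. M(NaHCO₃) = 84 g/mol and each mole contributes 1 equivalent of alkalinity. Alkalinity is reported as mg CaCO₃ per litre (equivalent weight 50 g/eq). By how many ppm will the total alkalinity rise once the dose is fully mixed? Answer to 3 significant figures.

70.1 ppm

Volume: 1800 m³ = 1,800,000 L.
Moles of NaHCO₃: 212,000 g ÷ 84 g/mol = 2524 mol → 2524 eq of alkalinity.
As CaCO₃: 2524 eq × 50 g/eq = 126,200 g.
Rise: 126,200 g / 1,800,000 L × 1000 = 70.11 mg/L.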